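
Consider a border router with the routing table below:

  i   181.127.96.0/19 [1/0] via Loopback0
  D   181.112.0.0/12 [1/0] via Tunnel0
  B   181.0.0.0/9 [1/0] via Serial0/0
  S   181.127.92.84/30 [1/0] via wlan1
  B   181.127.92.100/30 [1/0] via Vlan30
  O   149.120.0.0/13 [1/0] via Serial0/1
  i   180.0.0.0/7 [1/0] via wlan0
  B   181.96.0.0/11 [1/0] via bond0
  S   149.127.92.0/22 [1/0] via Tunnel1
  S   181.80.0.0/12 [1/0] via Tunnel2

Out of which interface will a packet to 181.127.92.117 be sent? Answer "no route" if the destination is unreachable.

Tunnel0

Routes whose prefix contains 181.127.92.117:
  180.0.0.0/7 (180.0.0.0 - 181.255.255.255) -> wlan0
  181.0.0.0/9 (181.0.0.0 - 181.127.255.255) -> Serial0/0
  181.96.0.0/11 (181.96.0.0 - 181.127.255.255) -> bond0
  181.112.0.0/12 (181.112.0.0 - 181.127.255.255) -> Tunnel0
More-specific entries that do NOT match:
  181.127.92.84/30 (181.127.92.84 - 181.127.92.87) does not contain 181.127.92.117
  181.127.92.100/30 (181.127.92.100 - 181.127.92.103) does not contain 181.127.92.117
  149.127.92.0/22 (149.127.92.0 - 149.127.95.255) does not contain 181.127.92.117
  181.127.96.0/19 (181.127.96.0 - 181.127.127.255) does not contain 181.127.92.117
  149.120.0.0/13 (149.120.0.0 - 149.127.255.255) does not contain 181.127.92.117
Longest matching prefix is /12 -> interface Tunnel0.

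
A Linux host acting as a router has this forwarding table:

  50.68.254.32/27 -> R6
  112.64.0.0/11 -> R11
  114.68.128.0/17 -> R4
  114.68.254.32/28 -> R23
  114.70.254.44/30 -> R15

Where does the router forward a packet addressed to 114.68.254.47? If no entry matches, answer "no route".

Routes whose prefix contains 114.68.254.47:
  114.68.128.0/17 (114.68.128.0 - 114.68.255.255) -> R4
  114.68.254.32/28 (114.68.254.32 - 114.68.254.47) -> R23
More-specific entries that do NOT match:
  114.70.254.44/30 (114.70.254.44 - 114.70.254.47) does not contain 114.68.254.47
Longest matching prefix is /28 -> next hop R23.

R23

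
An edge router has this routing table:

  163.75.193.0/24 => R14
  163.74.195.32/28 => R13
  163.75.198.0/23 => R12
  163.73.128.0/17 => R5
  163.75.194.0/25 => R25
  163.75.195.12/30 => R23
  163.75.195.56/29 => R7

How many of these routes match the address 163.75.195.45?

0

No listed prefix contains 163.75.195.45.
Total matching entries: 0.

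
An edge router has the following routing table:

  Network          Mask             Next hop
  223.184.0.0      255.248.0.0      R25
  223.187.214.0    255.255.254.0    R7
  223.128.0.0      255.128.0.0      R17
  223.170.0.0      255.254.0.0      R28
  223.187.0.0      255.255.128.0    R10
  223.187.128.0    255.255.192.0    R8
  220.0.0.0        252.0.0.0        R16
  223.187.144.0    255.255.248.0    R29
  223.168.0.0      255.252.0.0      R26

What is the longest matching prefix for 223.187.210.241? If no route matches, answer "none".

Entries matching 223.187.210.241:
  220.0.0.0/6 (220.0.0.0 - 223.255.255.255)
  223.128.0.0/9 (223.128.0.0 - 223.255.255.255)
  223.184.0.0/13 (223.184.0.0 - 223.191.255.255)
Most specific is 223.184.0.0/13.

223.184.0.0/13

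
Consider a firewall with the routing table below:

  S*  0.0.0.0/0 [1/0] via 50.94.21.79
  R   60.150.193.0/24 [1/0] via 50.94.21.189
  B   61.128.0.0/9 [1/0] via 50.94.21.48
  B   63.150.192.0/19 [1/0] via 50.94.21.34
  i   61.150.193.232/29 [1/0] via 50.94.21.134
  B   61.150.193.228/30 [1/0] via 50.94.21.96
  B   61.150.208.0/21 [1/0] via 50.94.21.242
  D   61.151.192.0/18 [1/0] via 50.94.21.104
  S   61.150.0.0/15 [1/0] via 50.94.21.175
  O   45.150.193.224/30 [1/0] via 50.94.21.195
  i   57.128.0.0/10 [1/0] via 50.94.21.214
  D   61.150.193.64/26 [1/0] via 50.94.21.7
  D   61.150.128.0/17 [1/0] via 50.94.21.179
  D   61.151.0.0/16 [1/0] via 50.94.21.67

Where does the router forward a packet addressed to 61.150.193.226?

Routes whose prefix contains 61.150.193.226:
  0.0.0.0/0 (default, matches everything) -> 50.94.21.79
  61.128.0.0/9 (61.128.0.0 - 61.255.255.255) -> 50.94.21.48
  61.150.0.0/15 (61.150.0.0 - 61.151.255.255) -> 50.94.21.175
  61.150.128.0/17 (61.150.128.0 - 61.150.255.255) -> 50.94.21.179
More-specific entries that do NOT match:
  61.150.193.228/30 (61.150.193.228 - 61.150.193.231) does not contain 61.150.193.226
  45.150.193.224/30 (45.150.193.224 - 45.150.193.227) does not contain 61.150.193.226
  61.150.193.232/29 (61.150.193.232 - 61.150.193.239) does not contain 61.150.193.226
  61.150.193.64/26 (61.150.193.64 - 61.150.193.127) does not contain 61.150.193.226
  60.150.193.0/24 (60.150.193.0 - 60.150.193.255) does not contain 61.150.193.226
  61.150.208.0/21 (61.150.208.0 - 61.150.215.255) does not contain 61.150.193.226
  63.150.192.0/19 (63.150.192.0 - 63.150.223.255) does not contain 61.150.193.226
  61.151.192.0/18 (61.151.192.0 - 61.151.255.255) does not contain 61.150.193.226
Longest matching prefix is /17 -> next hop 50.94.21.179.

50.94.21.179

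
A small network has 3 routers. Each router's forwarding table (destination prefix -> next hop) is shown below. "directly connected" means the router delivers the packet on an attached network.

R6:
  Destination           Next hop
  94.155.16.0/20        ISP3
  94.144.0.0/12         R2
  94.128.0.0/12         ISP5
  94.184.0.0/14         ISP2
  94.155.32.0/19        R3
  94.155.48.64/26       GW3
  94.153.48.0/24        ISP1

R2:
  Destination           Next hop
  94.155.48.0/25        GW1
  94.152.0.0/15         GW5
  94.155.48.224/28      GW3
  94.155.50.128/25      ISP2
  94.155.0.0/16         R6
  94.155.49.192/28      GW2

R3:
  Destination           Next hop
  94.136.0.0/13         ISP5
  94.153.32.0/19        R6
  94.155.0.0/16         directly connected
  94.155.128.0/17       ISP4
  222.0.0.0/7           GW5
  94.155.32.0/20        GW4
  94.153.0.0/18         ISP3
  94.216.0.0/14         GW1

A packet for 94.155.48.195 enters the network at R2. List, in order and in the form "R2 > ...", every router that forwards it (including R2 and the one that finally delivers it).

R2 > R6 > R3

At R2: longest match for 94.155.48.195 is 94.155.0.0/16 -> R6
At R6: longest match for 94.155.48.195 is 94.155.32.0/19 -> R3
At R3: longest match for 94.155.48.195 is 94.155.0.0/16 -> directly connected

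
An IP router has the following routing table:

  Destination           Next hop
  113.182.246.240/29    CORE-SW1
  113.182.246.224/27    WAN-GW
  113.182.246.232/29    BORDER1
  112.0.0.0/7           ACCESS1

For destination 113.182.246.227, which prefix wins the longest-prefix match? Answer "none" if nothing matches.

113.182.246.224/27

Entries matching 113.182.246.227:
  112.0.0.0/7 (112.0.0.0 - 113.255.255.255)
  113.182.246.224/27 (113.182.246.224 - 113.182.246.255)
Most specific is 113.182.246.224/27.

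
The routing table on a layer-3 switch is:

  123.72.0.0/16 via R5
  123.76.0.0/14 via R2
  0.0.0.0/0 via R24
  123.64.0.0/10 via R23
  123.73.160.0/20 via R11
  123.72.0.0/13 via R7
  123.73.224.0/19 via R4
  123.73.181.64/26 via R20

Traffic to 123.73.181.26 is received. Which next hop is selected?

Routes whose prefix contains 123.73.181.26:
  0.0.0.0/0 (default, matches everything) -> R24
  123.64.0.0/10 (123.64.0.0 - 123.127.255.255) -> R23
  123.72.0.0/13 (123.72.0.0 - 123.79.255.255) -> R7
More-specific entries that do NOT match:
  123.73.181.64/26 (123.73.181.64 - 123.73.181.127) does not contain 123.73.181.26
  123.73.160.0/20 (123.73.160.0 - 123.73.175.255) does not contain 123.73.181.26
  123.73.224.0/19 (123.73.224.0 - 123.73.255.255) does not contain 123.73.181.26
  123.72.0.0/16 (123.72.0.0 - 123.72.255.255) does not contain 123.73.181.26
  123.76.0.0/14 (123.76.0.0 - 123.79.255.255) does not contain 123.73.181.26
Longest matching prefix is /13 -> next hop R7.

R7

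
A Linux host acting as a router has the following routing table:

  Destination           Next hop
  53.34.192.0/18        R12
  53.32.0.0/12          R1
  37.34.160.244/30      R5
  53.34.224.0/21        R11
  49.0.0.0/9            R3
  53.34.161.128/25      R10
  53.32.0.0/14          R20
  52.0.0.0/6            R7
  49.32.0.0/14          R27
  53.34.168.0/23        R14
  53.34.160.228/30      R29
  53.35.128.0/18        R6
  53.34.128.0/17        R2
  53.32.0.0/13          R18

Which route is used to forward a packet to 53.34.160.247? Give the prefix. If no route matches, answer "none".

Entries matching 53.34.160.247:
  52.0.0.0/6 (52.0.0.0 - 55.255.255.255)
  53.32.0.0/12 (53.32.0.0 - 53.47.255.255)
  53.32.0.0/13 (53.32.0.0 - 53.39.255.255)
  53.32.0.0/14 (53.32.0.0 - 53.35.255.255)
  53.34.128.0/17 (53.34.128.0 - 53.34.255.255)
Most specific is 53.34.128.0/17.

53.34.128.0/17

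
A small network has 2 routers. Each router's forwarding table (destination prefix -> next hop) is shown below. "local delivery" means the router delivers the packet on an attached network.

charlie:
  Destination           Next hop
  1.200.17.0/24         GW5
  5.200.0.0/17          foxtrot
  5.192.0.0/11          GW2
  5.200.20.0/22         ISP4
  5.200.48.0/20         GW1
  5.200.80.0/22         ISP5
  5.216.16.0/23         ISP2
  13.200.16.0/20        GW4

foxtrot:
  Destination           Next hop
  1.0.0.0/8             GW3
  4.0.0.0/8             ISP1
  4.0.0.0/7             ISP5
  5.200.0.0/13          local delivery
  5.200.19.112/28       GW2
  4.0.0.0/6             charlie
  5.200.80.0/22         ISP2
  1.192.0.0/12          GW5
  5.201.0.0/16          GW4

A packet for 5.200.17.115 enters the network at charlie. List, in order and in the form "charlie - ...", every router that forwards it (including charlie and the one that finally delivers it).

charlie - foxtrot

At charlie: longest match for 5.200.17.115 is 5.200.0.0/17 -> foxtrot
At foxtrot: longest match for 5.200.17.115 is 5.200.0.0/13 -> local delivery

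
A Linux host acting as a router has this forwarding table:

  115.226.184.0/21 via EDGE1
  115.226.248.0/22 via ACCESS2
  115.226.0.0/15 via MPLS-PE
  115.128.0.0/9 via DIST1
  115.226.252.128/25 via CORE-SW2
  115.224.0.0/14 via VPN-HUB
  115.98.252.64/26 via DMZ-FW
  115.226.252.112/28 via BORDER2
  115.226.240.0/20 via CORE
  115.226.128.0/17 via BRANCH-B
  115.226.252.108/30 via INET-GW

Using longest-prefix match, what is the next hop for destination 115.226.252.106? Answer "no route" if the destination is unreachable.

CORE

Routes whose prefix contains 115.226.252.106:
  115.128.0.0/9 (115.128.0.0 - 115.255.255.255) -> DIST1
  115.224.0.0/14 (115.224.0.0 - 115.227.255.255) -> VPN-HUB
  115.226.0.0/15 (115.226.0.0 - 115.227.255.255) -> MPLS-PE
  115.226.128.0/17 (115.226.128.0 - 115.226.255.255) -> BRANCH-B
  115.226.240.0/20 (115.226.240.0 - 115.226.255.255) -> CORE
More-specific entries that do NOT match:
  115.226.252.108/30 (115.226.252.108 - 115.226.252.111) does not contain 115.226.252.106
  115.226.252.112/28 (115.226.252.112 - 115.226.252.127) does not contain 115.226.252.106
  115.98.252.64/26 (115.98.252.64 - 115.98.252.127) does not contain 115.226.252.106
  115.226.252.128/25 (115.226.252.128 - 115.226.252.255) does not contain 115.226.252.106
  115.226.248.0/22 (115.226.248.0 - 115.226.251.255) does not contain 115.226.252.106
  115.226.184.0/21 (115.226.184.0 - 115.226.191.255) does not contain 115.226.252.106
Longest matching prefix is /20 -> next hop CORE.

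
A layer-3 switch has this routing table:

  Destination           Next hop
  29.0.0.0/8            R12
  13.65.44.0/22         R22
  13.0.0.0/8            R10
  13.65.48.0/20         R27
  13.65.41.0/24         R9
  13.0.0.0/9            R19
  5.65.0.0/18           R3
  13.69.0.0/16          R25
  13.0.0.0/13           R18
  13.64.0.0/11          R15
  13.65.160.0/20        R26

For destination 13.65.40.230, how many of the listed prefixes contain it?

Prefixes containing 13.65.40.230:
  13.0.0.0/8 (13.0.0.0 - 13.255.255.255)
  13.0.0.0/9 (13.0.0.0 - 13.127.255.255)
  13.64.0.0/11 (13.64.0.0 - 13.95.255.255)
Total matching entries: 3.

3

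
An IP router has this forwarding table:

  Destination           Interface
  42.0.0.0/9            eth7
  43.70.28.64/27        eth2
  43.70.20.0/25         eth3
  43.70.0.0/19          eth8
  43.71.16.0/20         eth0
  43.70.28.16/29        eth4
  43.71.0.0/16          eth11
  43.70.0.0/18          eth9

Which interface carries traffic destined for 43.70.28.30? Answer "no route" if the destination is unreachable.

eth8

Routes whose prefix contains 43.70.28.30:
  43.70.0.0/18 (43.70.0.0 - 43.70.63.255) -> eth9
  43.70.0.0/19 (43.70.0.0 - 43.70.31.255) -> eth8
More-specific entries that do NOT match:
  43.70.28.16/29 (43.70.28.16 - 43.70.28.23) does not contain 43.70.28.30
  43.70.28.64/27 (43.70.28.64 - 43.70.28.95) does not contain 43.70.28.30
  43.70.20.0/25 (43.70.20.0 - 43.70.20.127) does not contain 43.70.28.30
  43.71.16.0/20 (43.71.16.0 - 43.71.31.255) does not contain 43.70.28.30
Longest matching prefix is /19 -> interface eth8.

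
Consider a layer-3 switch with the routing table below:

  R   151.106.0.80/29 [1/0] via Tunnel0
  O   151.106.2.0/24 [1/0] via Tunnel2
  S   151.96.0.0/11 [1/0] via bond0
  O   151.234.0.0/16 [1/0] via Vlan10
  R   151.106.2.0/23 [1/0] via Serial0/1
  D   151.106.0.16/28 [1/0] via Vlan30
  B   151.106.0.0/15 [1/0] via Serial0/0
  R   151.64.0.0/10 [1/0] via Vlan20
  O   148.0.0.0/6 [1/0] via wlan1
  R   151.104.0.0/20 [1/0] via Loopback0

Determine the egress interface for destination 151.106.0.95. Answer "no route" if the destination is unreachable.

Routes whose prefix contains 151.106.0.95:
  148.0.0.0/6 (148.0.0.0 - 151.255.255.255) -> wlan1
  151.64.0.0/10 (151.64.0.0 - 151.127.255.255) -> Vlan20
  151.96.0.0/11 (151.96.0.0 - 151.127.255.255) -> bond0
  151.106.0.0/15 (151.106.0.0 - 151.107.255.255) -> Serial0/0
More-specific entries that do NOT match:
  151.106.0.80/29 (151.106.0.80 - 151.106.0.87) does not contain 151.106.0.95
  151.106.0.16/28 (151.106.0.16 - 151.106.0.31) does not contain 151.106.0.95
  151.106.2.0/24 (151.106.2.0 - 151.106.2.255) does not contain 151.106.0.95
  151.106.2.0/23 (151.106.2.0 - 151.106.3.255) does not contain 151.106.0.95
  151.104.0.0/20 (151.104.0.0 - 151.104.15.255) does not contain 151.106.0.95
  151.234.0.0/16 (151.234.0.0 - 151.234.255.255) does not contain 151.106.0.95
Longest matching prefix is /15 -> interface Serial0/0.

Serial0/0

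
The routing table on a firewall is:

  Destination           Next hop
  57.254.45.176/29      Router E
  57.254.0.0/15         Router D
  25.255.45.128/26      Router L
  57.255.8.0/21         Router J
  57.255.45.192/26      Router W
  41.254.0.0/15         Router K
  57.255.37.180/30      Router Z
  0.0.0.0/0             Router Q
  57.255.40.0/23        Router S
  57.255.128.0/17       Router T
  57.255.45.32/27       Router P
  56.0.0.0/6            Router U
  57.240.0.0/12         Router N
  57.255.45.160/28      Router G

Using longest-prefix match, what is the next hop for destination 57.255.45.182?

Router D

Routes whose prefix contains 57.255.45.182:
  0.0.0.0/0 (default, matches everything) -> Router Q
  56.0.0.0/6 (56.0.0.0 - 59.255.255.255) -> Router U
  57.240.0.0/12 (57.240.0.0 - 57.255.255.255) -> Router N
  57.254.0.0/15 (57.254.0.0 - 57.255.255.255) -> Router D
More-specific entries that do NOT match:
  57.255.37.180/30 (57.255.37.180 - 57.255.37.183) does not contain 57.255.45.182
  57.254.45.176/29 (57.254.45.176 - 57.254.45.183) does not contain 57.255.45.182
  57.255.45.160/28 (57.255.45.160 - 57.255.45.175) does not contain 57.255.45.182
  57.255.45.32/27 (57.255.45.32 - 57.255.45.63) does not contain 57.255.45.182
  25.255.45.128/26 (25.255.45.128 - 25.255.45.191) does not contain 57.255.45.182
  57.255.45.192/26 (57.255.45.192 - 57.255.45.255) does not contain 57.255.45.182
  57.255.40.0/23 (57.255.40.0 - 57.255.41.255) does not contain 57.255.45.182
  57.255.8.0/21 (57.255.8.0 - 57.255.15.255) does not contain 57.255.45.182
  57.255.128.0/17 (57.255.128.0 - 57.255.255.255) does not contain 57.255.45.182
Longest matching prefix is /15 -> next hop Router D.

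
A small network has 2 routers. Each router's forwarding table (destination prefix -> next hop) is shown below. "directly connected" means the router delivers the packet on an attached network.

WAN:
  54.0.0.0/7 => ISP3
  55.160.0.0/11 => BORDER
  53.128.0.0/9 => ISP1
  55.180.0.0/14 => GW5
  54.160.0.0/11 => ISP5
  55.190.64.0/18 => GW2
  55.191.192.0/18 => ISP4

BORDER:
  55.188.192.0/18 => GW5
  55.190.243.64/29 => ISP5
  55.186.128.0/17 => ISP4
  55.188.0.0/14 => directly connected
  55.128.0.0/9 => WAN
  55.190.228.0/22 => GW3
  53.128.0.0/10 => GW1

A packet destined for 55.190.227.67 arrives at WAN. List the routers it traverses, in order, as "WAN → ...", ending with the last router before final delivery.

At WAN: longest match for 55.190.227.67 is 55.160.0.0/11 -> BORDER
At BORDER: longest match for 55.190.227.67 is 55.188.0.0/14 -> directly connected

WAN → BORDER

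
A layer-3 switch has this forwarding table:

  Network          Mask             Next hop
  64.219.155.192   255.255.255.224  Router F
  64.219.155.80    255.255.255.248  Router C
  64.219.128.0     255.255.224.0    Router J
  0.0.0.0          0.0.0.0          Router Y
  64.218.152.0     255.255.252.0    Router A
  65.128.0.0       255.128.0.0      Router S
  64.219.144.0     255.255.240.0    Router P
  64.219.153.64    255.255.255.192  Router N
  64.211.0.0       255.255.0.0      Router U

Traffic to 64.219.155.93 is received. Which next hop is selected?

Routes whose prefix contains 64.219.155.93:
  0.0.0.0/0 (default, matches everything) -> Router Y
  64.219.128.0/19 (64.219.128.0 - 64.219.159.255) -> Router J
  64.219.144.0/20 (64.219.144.0 - 64.219.159.255) -> Router P
More-specific entries that do NOT match:
  64.219.155.80/29 (64.219.155.80 - 64.219.155.87) does not contain 64.219.155.93
  64.219.155.192/27 (64.219.155.192 - 64.219.155.223) does not contain 64.219.155.93
  64.219.153.64/26 (64.219.153.64 - 64.219.153.127) does not contain 64.219.155.93
  64.218.152.0/22 (64.218.152.0 - 64.218.155.255) does not contain 64.219.155.93
Longest matching prefix is /20 -> next hop Router P.

Router P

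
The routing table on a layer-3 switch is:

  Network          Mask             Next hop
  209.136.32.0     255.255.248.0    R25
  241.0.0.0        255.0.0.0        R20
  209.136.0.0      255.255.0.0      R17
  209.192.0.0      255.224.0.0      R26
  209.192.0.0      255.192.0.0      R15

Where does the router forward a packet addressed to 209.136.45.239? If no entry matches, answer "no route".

Routes whose prefix contains 209.136.45.239:
  209.136.0.0/16 (209.136.0.0 - 209.136.255.255) -> R17
More-specific entries that do NOT match:
  209.136.32.0/21 (209.136.32.0 - 209.136.39.255) does not contain 209.136.45.239
Longest matching prefix is /16 -> next hop R17.

R17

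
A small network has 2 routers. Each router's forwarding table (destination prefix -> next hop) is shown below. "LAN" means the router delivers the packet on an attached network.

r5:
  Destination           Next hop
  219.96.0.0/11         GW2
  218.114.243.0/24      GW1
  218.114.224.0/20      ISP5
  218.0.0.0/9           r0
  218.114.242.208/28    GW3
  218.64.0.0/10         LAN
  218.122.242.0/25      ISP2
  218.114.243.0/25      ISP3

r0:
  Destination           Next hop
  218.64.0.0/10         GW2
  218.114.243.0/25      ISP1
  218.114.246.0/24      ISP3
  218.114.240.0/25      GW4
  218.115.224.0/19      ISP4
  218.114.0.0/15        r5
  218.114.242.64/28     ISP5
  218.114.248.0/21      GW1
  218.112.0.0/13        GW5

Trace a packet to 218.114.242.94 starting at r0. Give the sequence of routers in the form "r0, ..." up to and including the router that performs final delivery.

At r0: longest match for 218.114.242.94 is 218.114.0.0/15 -> r5
At r5: longest match for 218.114.242.94 is 218.64.0.0/10 -> LAN

r0, r5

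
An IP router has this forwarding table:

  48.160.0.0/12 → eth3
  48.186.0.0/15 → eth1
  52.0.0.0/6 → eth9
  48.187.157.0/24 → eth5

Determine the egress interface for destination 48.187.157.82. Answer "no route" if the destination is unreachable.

eth5

Routes whose prefix contains 48.187.157.82:
  48.186.0.0/15 (48.186.0.0 - 48.187.255.255) -> eth1
  48.187.157.0/24 (48.187.157.0 - 48.187.157.255) -> eth5
Longest matching prefix is /24 -> interface eth5.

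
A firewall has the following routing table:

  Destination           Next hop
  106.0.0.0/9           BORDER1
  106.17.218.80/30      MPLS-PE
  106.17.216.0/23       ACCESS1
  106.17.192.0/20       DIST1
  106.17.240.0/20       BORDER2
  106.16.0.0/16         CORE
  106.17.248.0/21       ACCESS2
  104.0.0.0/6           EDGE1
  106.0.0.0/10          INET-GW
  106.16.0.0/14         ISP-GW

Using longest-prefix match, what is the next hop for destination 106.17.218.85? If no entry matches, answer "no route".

ISP-GW

Routes whose prefix contains 106.17.218.85:
  104.0.0.0/6 (104.0.0.0 - 107.255.255.255) -> EDGE1
  106.0.0.0/9 (106.0.0.0 - 106.127.255.255) -> BORDER1
  106.0.0.0/10 (106.0.0.0 - 106.63.255.255) -> INET-GW
  106.16.0.0/14 (106.16.0.0 - 106.19.255.255) -> ISP-GW
More-specific entries that do NOT match:
  106.17.218.80/30 (106.17.218.80 - 106.17.218.83) does not contain 106.17.218.85
  106.17.216.0/23 (106.17.216.0 - 106.17.217.255) does not contain 106.17.218.85
  106.17.248.0/21 (106.17.248.0 - 106.17.255.255) does not contain 106.17.218.85
  106.17.192.0/20 (106.17.192.0 - 106.17.207.255) does not contain 106.17.218.85
  106.17.240.0/20 (106.17.240.0 - 106.17.255.255) does not contain 106.17.218.85
  106.16.0.0/16 (106.16.0.0 - 106.16.255.255) does not contain 106.17.218.85
Longest matching prefix is /14 -> next hop ISP-GW.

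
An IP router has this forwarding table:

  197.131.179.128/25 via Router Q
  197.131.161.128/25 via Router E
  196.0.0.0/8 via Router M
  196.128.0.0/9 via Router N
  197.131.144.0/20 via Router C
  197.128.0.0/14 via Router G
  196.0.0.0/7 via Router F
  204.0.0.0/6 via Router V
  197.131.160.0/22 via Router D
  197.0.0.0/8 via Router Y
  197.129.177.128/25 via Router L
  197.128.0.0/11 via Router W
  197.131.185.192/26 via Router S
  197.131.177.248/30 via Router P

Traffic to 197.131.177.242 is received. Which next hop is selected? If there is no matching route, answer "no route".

Routes whose prefix contains 197.131.177.242:
  196.0.0.0/7 (196.0.0.0 - 197.255.255.255) -> Router F
  197.0.0.0/8 (197.0.0.0 - 197.255.255.255) -> Router Y
  197.128.0.0/11 (197.128.0.0 - 197.159.255.255) -> Router W
  197.128.0.0/14 (197.128.0.0 - 197.131.255.255) -> Router G
More-specific entries that do NOT match:
  197.131.177.248/30 (197.131.177.248 - 197.131.177.251) does not contain 197.131.177.242
  197.131.185.192/26 (197.131.185.192 - 197.131.185.255) does not contain 197.131.177.242
  197.131.179.128/25 (197.131.179.128 - 197.131.179.255) does not contain 197.131.177.242
  197.131.161.128/25 (197.131.161.128 - 197.131.161.255) does not contain 197.131.177.242
  197.129.177.128/25 (197.129.177.128 - 197.129.177.255) does not contain 197.131.177.242
  197.131.160.0/22 (197.131.160.0 - 197.131.163.255) does not contain 197.131.177.242
  197.131.144.0/20 (197.131.144.0 - 197.131.159.255) does not contain 197.131.177.242
Longest matching prefix is /14 -> next hop Router G.

Router G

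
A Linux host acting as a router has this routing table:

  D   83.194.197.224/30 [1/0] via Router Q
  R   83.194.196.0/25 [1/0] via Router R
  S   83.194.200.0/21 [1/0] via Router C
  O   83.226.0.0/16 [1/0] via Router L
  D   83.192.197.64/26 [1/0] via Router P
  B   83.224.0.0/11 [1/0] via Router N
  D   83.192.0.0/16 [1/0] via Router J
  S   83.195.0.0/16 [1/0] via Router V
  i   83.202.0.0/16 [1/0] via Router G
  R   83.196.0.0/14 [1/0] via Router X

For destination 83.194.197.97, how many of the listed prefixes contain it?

0

No listed prefix contains 83.194.197.97.
Total matching entries: 0.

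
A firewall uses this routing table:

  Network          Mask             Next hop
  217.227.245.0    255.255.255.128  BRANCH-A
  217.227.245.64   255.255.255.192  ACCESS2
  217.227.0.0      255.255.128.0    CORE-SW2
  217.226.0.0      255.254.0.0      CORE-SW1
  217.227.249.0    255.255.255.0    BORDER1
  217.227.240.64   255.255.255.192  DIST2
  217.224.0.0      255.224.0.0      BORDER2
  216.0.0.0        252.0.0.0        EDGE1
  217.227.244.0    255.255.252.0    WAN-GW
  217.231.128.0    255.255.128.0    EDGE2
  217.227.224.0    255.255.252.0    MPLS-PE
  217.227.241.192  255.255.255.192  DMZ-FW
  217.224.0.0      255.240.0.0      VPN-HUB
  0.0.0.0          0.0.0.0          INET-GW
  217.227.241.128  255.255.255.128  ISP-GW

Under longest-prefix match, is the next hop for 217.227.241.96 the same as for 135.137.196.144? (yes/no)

217.227.241.96: longest match 217.226.0.0/15 -> CORE-SW1
135.137.196.144: longest match 0.0.0.0/0 -> INET-GW

no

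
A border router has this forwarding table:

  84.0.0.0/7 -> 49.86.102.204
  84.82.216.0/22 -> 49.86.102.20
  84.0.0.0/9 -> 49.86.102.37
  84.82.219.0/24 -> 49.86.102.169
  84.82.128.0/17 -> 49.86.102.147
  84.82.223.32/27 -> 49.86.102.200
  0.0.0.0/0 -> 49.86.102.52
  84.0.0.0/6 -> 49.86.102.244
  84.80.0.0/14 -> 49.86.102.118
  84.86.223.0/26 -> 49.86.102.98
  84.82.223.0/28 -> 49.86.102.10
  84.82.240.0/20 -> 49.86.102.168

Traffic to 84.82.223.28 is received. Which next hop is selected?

49.86.102.147

Routes whose prefix contains 84.82.223.28:
  0.0.0.0/0 (default, matches everything) -> 49.86.102.52
  84.0.0.0/6 (84.0.0.0 - 87.255.255.255) -> 49.86.102.244
  84.0.0.0/7 (84.0.0.0 - 85.255.255.255) -> 49.86.102.204
  84.0.0.0/9 (84.0.0.0 - 84.127.255.255) -> 49.86.102.37
  84.80.0.0/14 (84.80.0.0 - 84.83.255.255) -> 49.86.102.118
  84.82.128.0/17 (84.82.128.0 - 84.82.255.255) -> 49.86.102.147
More-specific entries that do NOT match:
  84.82.223.0/28 (84.82.223.0 - 84.82.223.15) does not contain 84.82.223.28
  84.82.223.32/27 (84.82.223.32 - 84.82.223.63) does not contain 84.82.223.28
  84.86.223.0/26 (84.86.223.0 - 84.86.223.63) does not contain 84.82.223.28
  84.82.219.0/24 (84.82.219.0 - 84.82.219.255) does not contain 84.82.223.28
  84.82.216.0/22 (84.82.216.0 - 84.82.219.255) does not contain 84.82.223.28
  84.82.240.0/20 (84.82.240.0 - 84.82.255.255) does not contain 84.82.223.28
Longest matching prefix is /17 -> next hop 49.86.102.147.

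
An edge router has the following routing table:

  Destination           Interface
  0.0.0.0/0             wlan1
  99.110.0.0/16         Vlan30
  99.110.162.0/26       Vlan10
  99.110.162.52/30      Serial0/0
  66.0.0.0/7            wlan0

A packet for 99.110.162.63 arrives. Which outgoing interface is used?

Routes whose prefix contains 99.110.162.63:
  0.0.0.0/0 (default, matches everything) -> wlan1
  99.110.0.0/16 (99.110.0.0 - 99.110.255.255) -> Vlan30
  99.110.162.0/26 (99.110.162.0 - 99.110.162.63) -> Vlan10
More-specific entries that do NOT match:
  99.110.162.52/30 (99.110.162.52 - 99.110.162.55) does not contain 99.110.162.63
Longest matching prefix is /26 -> interface Vlan10.

Vlan10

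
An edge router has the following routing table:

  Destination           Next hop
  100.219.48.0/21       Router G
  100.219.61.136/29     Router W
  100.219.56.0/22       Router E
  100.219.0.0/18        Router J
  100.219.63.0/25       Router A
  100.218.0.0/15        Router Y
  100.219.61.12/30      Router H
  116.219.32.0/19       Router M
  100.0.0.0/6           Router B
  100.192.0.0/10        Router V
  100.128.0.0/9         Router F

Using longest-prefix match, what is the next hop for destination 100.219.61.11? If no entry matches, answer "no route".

Routes whose prefix contains 100.219.61.11:
  100.0.0.0/6 (100.0.0.0 - 103.255.255.255) -> Router B
  100.128.0.0/9 (100.128.0.0 - 100.255.255.255) -> Router F
  100.192.0.0/10 (100.192.0.0 - 100.255.255.255) -> Router V
  100.218.0.0/15 (100.218.0.0 - 100.219.255.255) -> Router Y
  100.219.0.0/18 (100.219.0.0 - 100.219.63.255) -> Router J
More-specific entries that do NOT match:
  100.219.61.12/30 (100.219.61.12 - 100.219.61.15) does not contain 100.219.61.11
  100.219.61.136/29 (100.219.61.136 - 100.219.61.143) does not contain 100.219.61.11
  100.219.63.0/25 (100.219.63.0 - 100.219.63.127) does not contain 100.219.61.11
  100.219.56.0/22 (100.219.56.0 - 100.219.59.255) does not contain 100.219.61.11
  100.219.48.0/21 (100.219.48.0 - 100.219.55.255) does not contain 100.219.61.11
  116.219.32.0/19 (116.219.32.0 - 116.219.63.255) does not contain 100.219.61.11
Longest matching prefix is /18 -> next hop Router J.

Router J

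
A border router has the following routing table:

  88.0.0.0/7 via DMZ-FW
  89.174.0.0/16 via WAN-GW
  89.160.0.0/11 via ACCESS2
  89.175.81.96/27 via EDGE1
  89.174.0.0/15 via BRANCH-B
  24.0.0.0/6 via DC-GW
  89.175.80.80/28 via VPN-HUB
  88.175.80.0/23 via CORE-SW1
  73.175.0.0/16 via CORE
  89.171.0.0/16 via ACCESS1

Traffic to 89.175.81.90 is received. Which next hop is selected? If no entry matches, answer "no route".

Routes whose prefix contains 89.175.81.90:
  88.0.0.0/7 (88.0.0.0 - 89.255.255.255) -> DMZ-FW
  89.160.0.0/11 (89.160.0.0 - 89.191.255.255) -> ACCESS2
  89.174.0.0/15 (89.174.0.0 - 89.175.255.255) -> BRANCH-B
More-specific entries that do NOT match:
  89.175.80.80/28 (89.175.80.80 - 89.175.80.95) does not contain 89.175.81.90
  89.175.81.96/27 (89.175.81.96 - 89.175.81.127) does not contain 89.175.81.90
  88.175.80.0/23 (88.175.80.0 - 88.175.81.255) does not contain 89.175.81.90
  89.174.0.0/16 (89.174.0.0 - 89.174.255.255) does not contain 89.175.81.90
  73.175.0.0/16 (73.175.0.0 - 73.175.255.255) does not contain 89.175.81.90
  89.171.0.0/16 (89.171.0.0 - 89.171.255.255) does not contain 89.175.81.90
Longest matching prefix is /15 -> next hop BRANCH-B.

BRANCH-B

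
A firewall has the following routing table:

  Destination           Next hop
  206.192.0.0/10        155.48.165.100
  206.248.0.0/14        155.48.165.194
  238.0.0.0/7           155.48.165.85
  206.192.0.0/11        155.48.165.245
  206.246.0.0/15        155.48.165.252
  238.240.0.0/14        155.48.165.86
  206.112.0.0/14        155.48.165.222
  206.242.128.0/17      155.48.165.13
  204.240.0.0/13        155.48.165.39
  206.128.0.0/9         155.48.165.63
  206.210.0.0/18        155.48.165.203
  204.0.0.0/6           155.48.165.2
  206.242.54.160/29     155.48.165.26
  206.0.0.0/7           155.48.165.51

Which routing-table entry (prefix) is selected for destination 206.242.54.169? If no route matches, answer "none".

Entries matching 206.242.54.169:
  204.0.0.0/6 (204.0.0.0 - 207.255.255.255)
  206.0.0.0/7 (206.0.0.0 - 207.255.255.255)
  206.128.0.0/9 (206.128.0.0 - 206.255.255.255)
  206.192.0.0/10 (206.192.0.0 - 206.255.255.255)
Most specific is 206.192.0.0/10.

206.192.0.0/10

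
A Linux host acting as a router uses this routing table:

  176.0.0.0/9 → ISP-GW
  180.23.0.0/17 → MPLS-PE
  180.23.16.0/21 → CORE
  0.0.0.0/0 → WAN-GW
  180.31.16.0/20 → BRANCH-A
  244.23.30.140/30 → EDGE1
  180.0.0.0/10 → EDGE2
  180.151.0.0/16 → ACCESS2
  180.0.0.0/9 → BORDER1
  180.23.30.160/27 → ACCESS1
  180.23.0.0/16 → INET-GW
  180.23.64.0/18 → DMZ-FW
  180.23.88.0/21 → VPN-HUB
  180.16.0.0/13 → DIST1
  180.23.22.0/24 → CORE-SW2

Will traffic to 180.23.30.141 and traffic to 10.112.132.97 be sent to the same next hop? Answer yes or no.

no

180.23.30.141: longest match 180.23.0.0/17 -> MPLS-PE
10.112.132.97: longest match 0.0.0.0/0 -> WAN-GW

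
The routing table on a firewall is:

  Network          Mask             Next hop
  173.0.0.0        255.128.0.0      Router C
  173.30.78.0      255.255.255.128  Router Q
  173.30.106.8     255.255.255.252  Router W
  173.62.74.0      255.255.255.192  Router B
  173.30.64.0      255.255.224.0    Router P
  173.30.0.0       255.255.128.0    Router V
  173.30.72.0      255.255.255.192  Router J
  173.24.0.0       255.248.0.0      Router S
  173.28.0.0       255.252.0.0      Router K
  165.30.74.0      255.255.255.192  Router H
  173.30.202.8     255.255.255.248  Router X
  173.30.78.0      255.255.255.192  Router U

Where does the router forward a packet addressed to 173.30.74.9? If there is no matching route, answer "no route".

Router P

Routes whose prefix contains 173.30.74.9:
  173.0.0.0/9 (173.0.0.0 - 173.127.255.255) -> Router C
  173.24.0.0/13 (173.24.0.0 - 173.31.255.255) -> Router S
  173.28.0.0/14 (173.28.0.0 - 173.31.255.255) -> Router K
  173.30.0.0/17 (173.30.0.0 - 173.30.127.255) -> Router V
  173.30.64.0/19 (173.30.64.0 - 173.30.95.255) -> Router P
More-specific entries that do NOT match:
  173.30.106.8/30 (173.30.106.8 - 173.30.106.11) does not contain 173.30.74.9
  173.30.202.8/29 (173.30.202.8 - 173.30.202.15) does not contain 173.30.74.9
  173.62.74.0/26 (173.62.74.0 - 173.62.74.63) does not contain 173.30.74.9
  173.30.72.0/26 (173.30.72.0 - 173.30.72.63) does not contain 173.30.74.9
  165.30.74.0/26 (165.30.74.0 - 165.30.74.63) does not contain 173.30.74.9
  173.30.78.0/26 (173.30.78.0 - 173.30.78.63) does not contain 173.30.74.9
  173.30.78.0/25 (173.30.78.0 - 173.30.78.127) does not contain 173.30.74.9
Longest matching prefix is /19 -> next hop Router P.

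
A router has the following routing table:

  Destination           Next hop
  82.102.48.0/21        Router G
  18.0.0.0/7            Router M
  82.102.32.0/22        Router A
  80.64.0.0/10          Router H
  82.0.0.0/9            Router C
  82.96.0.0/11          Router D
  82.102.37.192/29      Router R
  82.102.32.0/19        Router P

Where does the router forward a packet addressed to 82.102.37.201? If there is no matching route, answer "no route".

Routes whose prefix contains 82.102.37.201:
  82.0.0.0/9 (82.0.0.0 - 82.127.255.255) -> Router C
  82.96.0.0/11 (82.96.0.0 - 82.127.255.255) -> Router D
  82.102.32.0/19 (82.102.32.0 - 82.102.63.255) -> Router P
More-specific entries that do NOT match:
  82.102.37.192/29 (82.102.37.192 - 82.102.37.199) does not contain 82.102.37.201
  82.102.32.0/22 (82.102.32.0 - 82.102.35.255) does not contain 82.102.37.201
  82.102.48.0/21 (82.102.48.0 - 82.102.55.255) does not contain 82.102.37.201
Longest matching prefix is /19 -> next hop Router P.

Router P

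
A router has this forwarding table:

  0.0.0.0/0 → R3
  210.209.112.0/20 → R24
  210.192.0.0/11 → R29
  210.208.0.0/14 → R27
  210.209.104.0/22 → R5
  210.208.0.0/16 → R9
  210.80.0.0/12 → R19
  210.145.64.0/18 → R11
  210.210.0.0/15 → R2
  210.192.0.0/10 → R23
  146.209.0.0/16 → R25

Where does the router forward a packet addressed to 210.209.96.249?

Routes whose prefix contains 210.209.96.249:
  0.0.0.0/0 (default, matches everything) -> R3
  210.192.0.0/10 (210.192.0.0 - 210.255.255.255) -> R23
  210.192.0.0/11 (210.192.0.0 - 210.223.255.255) -> R29
  210.208.0.0/14 (210.208.0.0 - 210.211.255.255) -> R27
More-specific entries that do NOT match:
  210.209.104.0/22 (210.209.104.0 - 210.209.107.255) does not contain 210.209.96.249
  210.209.112.0/20 (210.209.112.0 - 210.209.127.255) does not contain 210.209.96.249
  210.145.64.0/18 (210.145.64.0 - 210.145.127.255) does not contain 210.209.96.249
  210.208.0.0/16 (210.208.0.0 - 210.208.255.255) does not contain 210.209.96.249
  146.209.0.0/16 (146.209.0.0 - 146.209.255.255) does not contain 210.209.96.249
  210.210.0.0/15 (210.210.0.0 - 210.211.255.255) does not contain 210.209.96.249
Longest matching prefix is /14 -> next hop R27.

R27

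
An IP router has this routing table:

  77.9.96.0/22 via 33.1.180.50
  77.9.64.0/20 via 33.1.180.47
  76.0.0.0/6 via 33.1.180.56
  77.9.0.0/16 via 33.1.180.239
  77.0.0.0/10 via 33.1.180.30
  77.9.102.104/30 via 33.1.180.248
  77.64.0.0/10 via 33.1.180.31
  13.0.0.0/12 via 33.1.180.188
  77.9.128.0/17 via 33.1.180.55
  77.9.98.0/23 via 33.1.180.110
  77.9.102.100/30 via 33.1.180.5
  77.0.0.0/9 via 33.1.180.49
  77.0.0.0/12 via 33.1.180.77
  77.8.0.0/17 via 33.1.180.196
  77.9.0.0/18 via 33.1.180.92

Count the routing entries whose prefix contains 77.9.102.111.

5

Prefixes containing 77.9.102.111:
  76.0.0.0/6 (76.0.0.0 - 79.255.255.255)
  77.0.0.0/9 (77.0.0.0 - 77.127.255.255)
  77.0.0.0/10 (77.0.0.0 - 77.63.255.255)
  77.0.0.0/12 (77.0.0.0 - 77.15.255.255)
  77.9.0.0/16 (77.9.0.0 - 77.9.255.255)
Total matching entries: 5.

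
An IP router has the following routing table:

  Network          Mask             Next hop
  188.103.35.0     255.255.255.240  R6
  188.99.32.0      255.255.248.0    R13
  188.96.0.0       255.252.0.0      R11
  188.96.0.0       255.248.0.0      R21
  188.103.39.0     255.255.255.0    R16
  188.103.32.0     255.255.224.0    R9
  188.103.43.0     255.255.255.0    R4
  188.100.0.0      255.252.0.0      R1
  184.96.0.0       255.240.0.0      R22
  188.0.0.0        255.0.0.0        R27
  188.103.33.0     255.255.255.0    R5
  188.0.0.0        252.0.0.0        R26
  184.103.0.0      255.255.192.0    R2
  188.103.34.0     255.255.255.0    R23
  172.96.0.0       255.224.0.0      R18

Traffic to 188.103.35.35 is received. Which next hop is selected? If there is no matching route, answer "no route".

R9

Routes whose prefix contains 188.103.35.35:
  188.0.0.0/6 (188.0.0.0 - 191.255.255.255) -> R26
  188.0.0.0/8 (188.0.0.0 - 188.255.255.255) -> R27
  188.96.0.0/13 (188.96.0.0 - 188.103.255.255) -> R21
  188.100.0.0/14 (188.100.0.0 - 188.103.255.255) -> R1
  188.103.32.0/19 (188.103.32.0 - 188.103.63.255) -> R9
More-specific entries that do NOT match:
  188.103.35.0/28 (188.103.35.0 - 188.103.35.15) does not contain 188.103.35.35
  188.103.39.0/24 (188.103.39.0 - 188.103.39.255) does not contain 188.103.35.35
  188.103.43.0/24 (188.103.43.0 - 188.103.43.255) does not contain 188.103.35.35
  188.103.33.0/24 (188.103.33.0 - 188.103.33.255) does not contain 188.103.35.35
  188.103.34.0/24 (188.103.34.0 - 188.103.34.255) does not contain 188.103.35.35
  188.99.32.0/21 (188.99.32.0 - 188.99.39.255) does not contain 188.103.35.35
Longest matching prefix is /19 -> next hop R9.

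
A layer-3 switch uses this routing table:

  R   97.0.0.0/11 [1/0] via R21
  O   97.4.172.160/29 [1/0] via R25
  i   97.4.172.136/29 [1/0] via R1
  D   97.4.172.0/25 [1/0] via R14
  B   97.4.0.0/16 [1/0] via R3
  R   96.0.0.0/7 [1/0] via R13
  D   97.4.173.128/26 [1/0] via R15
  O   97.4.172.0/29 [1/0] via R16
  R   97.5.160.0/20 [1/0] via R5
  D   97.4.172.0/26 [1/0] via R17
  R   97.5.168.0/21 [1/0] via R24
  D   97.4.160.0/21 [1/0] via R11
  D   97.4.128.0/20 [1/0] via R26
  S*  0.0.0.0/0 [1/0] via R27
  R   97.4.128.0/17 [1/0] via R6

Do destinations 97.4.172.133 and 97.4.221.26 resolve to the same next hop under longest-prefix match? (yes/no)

yes

97.4.172.133: longest match 97.4.128.0/17 -> R6
97.4.221.26: longest match 97.4.128.0/17 -> R6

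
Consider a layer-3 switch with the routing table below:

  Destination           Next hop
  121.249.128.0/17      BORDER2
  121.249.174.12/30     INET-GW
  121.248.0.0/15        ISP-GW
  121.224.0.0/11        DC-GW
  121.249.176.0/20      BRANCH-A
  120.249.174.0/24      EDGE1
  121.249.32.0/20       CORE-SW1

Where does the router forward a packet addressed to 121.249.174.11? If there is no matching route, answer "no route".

Routes whose prefix contains 121.249.174.11:
  121.224.0.0/11 (121.224.0.0 - 121.255.255.255) -> DC-GW
  121.248.0.0/15 (121.248.0.0 - 121.249.255.255) -> ISP-GW
  121.249.128.0/17 (121.249.128.0 - 121.249.255.255) -> BORDER2
More-specific entries that do NOT match:
  121.249.174.12/30 (121.249.174.12 - 121.249.174.15) does not contain 121.249.174.11
  120.249.174.0/24 (120.249.174.0 - 120.249.174.255) does not contain 121.249.174.11
  121.249.176.0/20 (121.249.176.0 - 121.249.191.255) does not contain 121.249.174.11
  121.249.32.0/20 (121.249.32.0 - 121.249.47.255) does not contain 121.249.174.11
Longest matching prefix is /17 -> next hop BORDER2.

BORDER2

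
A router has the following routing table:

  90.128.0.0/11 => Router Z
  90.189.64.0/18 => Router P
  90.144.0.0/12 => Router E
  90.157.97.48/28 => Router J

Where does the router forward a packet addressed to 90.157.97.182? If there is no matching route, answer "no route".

Router E

Routes whose prefix contains 90.157.97.182:
  90.128.0.0/11 (90.128.0.0 - 90.159.255.255) -> Router Z
  90.144.0.0/12 (90.144.0.0 - 90.159.255.255) -> Router E
More-specific entries that do NOT match:
  90.157.97.48/28 (90.157.97.48 - 90.157.97.63) does not contain 90.157.97.182
  90.189.64.0/18 (90.189.64.0 - 90.189.127.255) does not contain 90.157.97.182
Longest matching prefix is /12 -> next hop Router E.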